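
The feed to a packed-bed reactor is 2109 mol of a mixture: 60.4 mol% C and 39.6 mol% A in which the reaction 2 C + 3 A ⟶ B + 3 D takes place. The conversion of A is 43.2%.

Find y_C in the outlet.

A reacted = 0.432 × 835.2 = 360.8 mol; ν_A = −3, so ξ = 360.8/3 = 120.3 mol.
Outlet amounts (n = n₀ + ν ξ):
  C: 1274 − 2(120.3) = 1033
  A: 835.2 − 3(120.3) = 474.4
  B: 0 + 1(120.3) = 120.3
  D: 0 + 3(120.3) = 360.8
Total out = 1989 mol; y_C = 1033 / 1989 = 0.5196.

0.52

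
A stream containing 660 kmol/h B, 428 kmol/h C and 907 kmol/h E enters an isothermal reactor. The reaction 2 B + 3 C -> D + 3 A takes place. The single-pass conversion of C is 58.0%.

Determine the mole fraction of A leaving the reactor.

C reacted = 0.58 × 428 = 248.2 kmol/h; ν_C = −3, so ξ = 248.2/3 = 82.75 kmol/h.
Outlet amounts (n = n₀ + ν ξ):
  B: 660 − 2(82.75) = 494.5
  C: 428 − 3(82.75) = 179.8
  D: 0 + 1(82.75) = 82.75
  A: 0 + 3(82.75) = 248.2
  E: 907 (inert)
Total out = 1912 kmol/h; y_A = 248.2 / 1912 = 0.1298.

0.13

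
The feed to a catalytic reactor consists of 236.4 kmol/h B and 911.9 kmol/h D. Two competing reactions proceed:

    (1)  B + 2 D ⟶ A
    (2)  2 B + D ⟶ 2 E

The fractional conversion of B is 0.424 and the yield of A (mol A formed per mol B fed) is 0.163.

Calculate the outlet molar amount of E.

61.7 kmol/h

Yield of A: 1ξ₁ / 236.4 = 0.163 → ξ₁ = 38.53 kmol/h.
Conversion of B: 1ξ₁ + 2ξ₂ = 0.424 × 236.4 = 100.2 → ξ₂ = 30.85 kmol/h.
Outlet amounts (n = n₀ + Σ ν·ξ):
  B: 236.4 − 1(38.53) − 2(30.85) = 136.2
  D: 911.9 − 2(38.53) − 1(30.85) = 804
  A: 0 + 1(38.53) = 38.53
  E: 0 + 2(30.85) = 61.7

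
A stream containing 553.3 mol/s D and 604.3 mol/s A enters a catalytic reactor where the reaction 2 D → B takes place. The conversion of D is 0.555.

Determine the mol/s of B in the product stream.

154 mol/s

D reacted = 0.555 × 553.3 = 307.1 mol/s; ν_D = −2, so ξ = 307.1/2 = 153.5 mol/s.
Outlet amounts (n = n₀ + ν ξ):
  D: 553.3 − 2(153.5) = 246.2
  B: 0 + 1(153.5) = 153.5
  A: 604.3 (inert)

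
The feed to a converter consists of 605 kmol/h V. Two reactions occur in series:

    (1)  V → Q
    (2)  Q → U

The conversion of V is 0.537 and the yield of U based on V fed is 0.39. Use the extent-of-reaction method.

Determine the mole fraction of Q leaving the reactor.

0.147

Conversion of V: V consumed = 1ξ₁ = 0.537 × 605 → ξ₁ = 324.9 kmol/h.
Yield of U: 1ξ₂ / 605 = 0.39 → ξ₂ = 236 kmol/h.
Outlet amounts (n = n₀ + Σ ν·ξ):
  V: 605 − 1(324.9) = 280.1
  Q: 0 + 1(324.9) − 1(236) = 88.94
  U: 0 + 1(236) = 236
Total out = 605 kmol/h; y_Q = 88.94 / 605 = 0.147.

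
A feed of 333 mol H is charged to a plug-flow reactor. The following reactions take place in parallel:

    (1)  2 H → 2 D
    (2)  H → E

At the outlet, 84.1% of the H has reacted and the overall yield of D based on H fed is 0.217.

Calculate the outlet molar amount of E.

Yield of D: 2ξ₁ / 333 = 0.217 → ξ₁ = 36.13 mol.
Conversion of H: 2ξ₁ + 1ξ₂ = 0.841 × 333 = 280.1 → ξ₂ = 207.8 mol.
Outlet amounts (n = n₀ + Σ ν·ξ):
  H: 333 − 2(36.13) − 1(207.8) = 52.95
  D: 0 + 2(36.13) = 72.26
  E: 0 + 1(207.8) = 207.8

208 mol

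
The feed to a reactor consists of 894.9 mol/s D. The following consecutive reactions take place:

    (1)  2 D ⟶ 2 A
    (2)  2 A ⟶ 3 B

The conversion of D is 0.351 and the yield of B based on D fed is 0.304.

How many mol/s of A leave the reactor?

133 mol/s

Conversion of D: D consumed = 2ξ₁ = 0.351 × 894.9 → ξ₁ = 157.1 mol/s.
Yield of B: 3ξ₂ / 894.9 = 0.304 → ξ₂ = 90.68 mol/s.
Outlet amounts (n = n₀ + Σ ν·ξ):
  D: 894.9 − 2(157.1) = 580.8
  A: 0 + 2(157.1) − 2(90.68) = 132.7
  B: 0 + 3(90.68) = 272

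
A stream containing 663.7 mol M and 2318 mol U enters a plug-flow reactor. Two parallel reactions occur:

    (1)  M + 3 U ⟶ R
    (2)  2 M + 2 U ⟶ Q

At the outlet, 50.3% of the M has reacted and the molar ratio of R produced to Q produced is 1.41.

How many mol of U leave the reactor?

Conversion of M: M consumed = 0.503 × 663.7 = 333.8 mol = 1ξ₁ + 2ξ₂.
Selectivity: 1ξ₁ / (1ξ₂) = 1.41 → ξ₁ = 1.41 ξ₂.
Substitute: (1·1.41 + 2) ξ₂ = 333.8 → ξ₂ = 97.9 mol, ξ₁ = 138 mol.
Outlet amounts (n = n₀ + Σ ν·ξ):
  M: 663.7 − 1(138) − 2(97.9) = 329.9
  U: 2318 − 3(138) − 2(97.9) = 1708
  R: 0 + 1(138) = 138
  Q: 0 + 1(97.9) = 97.9

1710 mol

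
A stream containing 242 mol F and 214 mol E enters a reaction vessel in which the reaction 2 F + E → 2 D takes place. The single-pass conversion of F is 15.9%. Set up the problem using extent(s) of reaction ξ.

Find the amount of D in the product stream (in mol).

F reacted = 0.159 × 242 = 38.48 mol; ν_F = −2, so ξ = 38.48/2 = 19.24 mol.
Outlet amounts (n = n₀ + ν ξ):
  F: 242 − 2(19.24) = 203.5
  E: 214 − 1(19.24) = 194.8
  D: 0 + 2(19.24) = 38.48

38.5 mol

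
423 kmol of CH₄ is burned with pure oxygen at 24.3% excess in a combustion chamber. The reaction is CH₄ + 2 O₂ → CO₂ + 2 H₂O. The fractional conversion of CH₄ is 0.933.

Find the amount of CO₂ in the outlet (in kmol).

395 kmol

Stoichiometric O₂ = 2 × 423 = 846 kmol; O₂ fed = 846 × 1.243 = 1052 kmol.
Fuel reacted = 0.933 × 423 → ξ = 394.7 kmol.
Outlet (n = n₀ + ν ξ):
  CH₄: 423 − 1(394.7) = 28.34
  O₂: 1052 − 2(394.7) = 262.3
  CO₂: 0 + 1(394.7) = 394.7
  H₂O: 0 + 2(394.7) = 789.3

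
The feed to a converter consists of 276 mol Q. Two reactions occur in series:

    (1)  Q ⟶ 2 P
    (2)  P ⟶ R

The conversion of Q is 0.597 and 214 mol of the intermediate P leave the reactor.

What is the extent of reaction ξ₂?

Conversion of Q: Q consumed = 1ξ₁ = 0.597 × 276 → ξ₁ = 164.8 mol.
P balance: n_P = 0 + 2ξ₁ − 1ξ₂ = 214 → ξ₂ = (2·164.8 − 214)/1 = 115.5 mol.
Outlet amounts (n = n₀ + Σ ν·ξ):
  Q: 276 − 1(164.8) = 111.2
  P: 0 + 2(164.8) − 1(115.5) = 214
  R: 0 + 1(115.5) = 115.5

ξ₂ = 116 mol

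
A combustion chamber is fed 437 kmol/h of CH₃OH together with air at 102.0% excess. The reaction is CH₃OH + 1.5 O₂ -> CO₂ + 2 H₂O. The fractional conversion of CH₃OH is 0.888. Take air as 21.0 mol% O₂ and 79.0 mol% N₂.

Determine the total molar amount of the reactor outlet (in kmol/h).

6940 kmol/h

Stoichiometric O₂ = 1.5 × 437 = 655.5 kmol/h; O₂ fed = 655.5 × 2.020 = 1324 kmol/h.
N₂ fed = 1324 × 79/21 = 4981 kmol/h.
Fuel reacted = 0.888 × 437 → ξ = 388.1 kmol/h.
Outlet (n = n₀ + ν ξ):
  CH₃OH: 437 − 1(388.1) = 48.94
  O₂: 1324 − 1.5(388.1) = 742
  N₂: 4981 (inert)
  CO₂: 0 + 1(388.1) = 388.1
  H₂O: 0 + 2(388.1) = 776.1
Total out = 48.94 + 742 + 4981 + 388.1 + 776.1 = 6936 kmol/h.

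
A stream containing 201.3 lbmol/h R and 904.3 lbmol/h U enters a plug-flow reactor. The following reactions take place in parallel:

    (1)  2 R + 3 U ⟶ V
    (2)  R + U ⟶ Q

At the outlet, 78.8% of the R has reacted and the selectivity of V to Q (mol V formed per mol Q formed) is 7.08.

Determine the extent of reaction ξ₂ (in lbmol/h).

Conversion of R: R consumed = 0.788 × 201.3 = 158.6 lbmol/h = 2ξ₁ + 1ξ₂.
Selectivity: 1ξ₁ / (1ξ₂) = 7.08 → ξ₁ = 7.08 ξ₂.
Substitute: (2·7.08 + 1) ξ₂ = 158.6 → ξ₂ = 10.46 lbmol/h, ξ₁ = 74.08 lbmol/h.
Outlet amounts (n = n₀ + Σ ν·ξ):
  R: 201.3 − 2(74.08) − 1(10.46) = 42.68
  U: 904.3 − 3(74.08) − 1(10.46) = 671.6
  V: 0 + 1(74.08) = 74.08
  Q: 0 + 1(10.46) = 10.46

ξ₂ = 10.5 lbmol/h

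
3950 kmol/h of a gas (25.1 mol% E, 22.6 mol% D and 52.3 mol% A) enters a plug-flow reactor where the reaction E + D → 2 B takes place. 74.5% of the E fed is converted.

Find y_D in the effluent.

0.039

E reacted = 0.745 × 991.5 = 738.6 kmol/h; ν_E = −1, so ξ = 738.6/1 = 738.6 kmol/h.
Outlet amounts (n = n₀ + ν ξ):
  E: 991.5 − 1(738.6) = 252.8
  D: 892.7 − 1(738.6) = 154.1
  B: 0 + 2(738.6) = 1477
  A: 2066 (inert)
Total out = 3950 kmol/h; y_D = 154.1 / 3950 = 0.039.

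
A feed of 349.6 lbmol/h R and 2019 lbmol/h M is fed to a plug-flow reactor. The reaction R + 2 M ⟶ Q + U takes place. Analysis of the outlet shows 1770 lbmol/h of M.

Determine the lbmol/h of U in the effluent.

124 lbmol/h

For M: n = n₀ − 2ξ → 1770 = 2019 − 2ξ, giving ξ = 124.5 lbmol/h.
Outlet amounts (n = n₀ + ν ξ):
  R: 349.6 − 1(124.5) = 225.1
  M: 2019 − 2(124.5) = 1770
  Q: 0 + 1(124.5) = 124.5
  U: 0 + 1(124.5) = 124.5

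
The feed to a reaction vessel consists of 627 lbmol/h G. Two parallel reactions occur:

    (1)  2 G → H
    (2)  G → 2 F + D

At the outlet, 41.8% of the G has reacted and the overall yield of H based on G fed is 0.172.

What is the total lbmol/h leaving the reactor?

612 lbmol/h

Yield of H: 1ξ₁ / 627 = 0.172 → ξ₁ = 107.8 lbmol/h.
Conversion of G: 2ξ₁ + 1ξ₂ = 0.418 × 627 = 262.1 → ξ₂ = 46.4 lbmol/h.
Outlet amounts (n = n₀ + Σ ν·ξ):
  G: 627 − 2(107.8) − 1(46.4) = 364.9
  H: 0 + 1(107.8) = 107.8
  F: 0 + 2(46.4) = 92.8
  D: 0 + 1(46.4) = 46.4
Total out = 364.9 + 107.8 + 92.8 + 46.4 = 612 lbmol/h.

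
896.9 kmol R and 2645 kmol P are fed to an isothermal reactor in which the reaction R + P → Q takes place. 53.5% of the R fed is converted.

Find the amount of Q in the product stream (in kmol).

R reacted = 0.535 × 896.9 = 479.8 kmol; ν_R = −1, so ξ = 479.8/1 = 479.8 kmol.
Outlet amounts (n = n₀ + ν ξ):
  R: 896.9 − 1(479.8) = 417.1
  P: 2645 − 1(479.8) = 2165
  Q: 0 + 1(479.8) = 479.8

480 kmol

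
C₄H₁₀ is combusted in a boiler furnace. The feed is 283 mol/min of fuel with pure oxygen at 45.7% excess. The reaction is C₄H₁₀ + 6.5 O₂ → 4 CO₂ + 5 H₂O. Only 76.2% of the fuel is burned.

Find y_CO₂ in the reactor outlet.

Stoichiometric O₂ = 6.5 × 283 = 1840 mol/min; O₂ fed = 1840 × 1.457 = 2680 mol/min.
Fuel reacted = 0.762 × 283 → ξ = 215.6 mol/min.
Outlet (n = n₀ + ν ξ):
  C₄H₁₀: 283 − 1(215.6) = 67.35
  O₂: 2680 − 6.5(215.6) = 1278
  CO₂: 0 + 4(215.6) = 862.6
  H₂O: 0 + 5(215.6) = 1078
Total out = 3287 mol/min; y_CO₂ = 862.6 / 3287 = 0.2625.

0.262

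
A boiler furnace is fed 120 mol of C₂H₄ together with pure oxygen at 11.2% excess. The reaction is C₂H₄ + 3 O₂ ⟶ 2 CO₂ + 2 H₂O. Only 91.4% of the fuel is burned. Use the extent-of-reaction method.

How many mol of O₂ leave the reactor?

71.3 mol

Stoichiometric O₂ = 3 × 120 = 360 mol; O₂ fed = 360 × 1.112 = 400.3 mol.
Fuel reacted = 0.914 × 120 → ξ = 109.7 mol.
Outlet (n = n₀ + ν ξ):
  C₂H₄: 120 − 1(109.7) = 10.32
  O₂: 400.3 − 3(109.7) = 71.28
  CO₂: 0 + 2(109.7) = 219.4
  H₂O: 0 + 2(109.7) = 219.4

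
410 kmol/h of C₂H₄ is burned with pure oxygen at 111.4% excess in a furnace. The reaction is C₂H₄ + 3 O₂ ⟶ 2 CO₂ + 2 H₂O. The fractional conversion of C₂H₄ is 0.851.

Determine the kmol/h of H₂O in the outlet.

Stoichiometric O₂ = 3 × 410 = 1230 kmol/h; O₂ fed = 1230 × 2.114 = 2600 kmol/h.
Fuel reacted = 0.851 × 410 → ξ = 348.9 kmol/h.
Outlet (n = n₀ + ν ξ):
  C₂H₄: 410 − 1(348.9) = 61.09
  O₂: 2600 − 3(348.9) = 1553
  CO₂: 0 + 2(348.9) = 697.8
  H₂O: 0 + 2(348.9) = 697.8

698 kmol/h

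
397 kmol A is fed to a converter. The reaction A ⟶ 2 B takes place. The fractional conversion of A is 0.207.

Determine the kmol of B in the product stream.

A reacted = 0.207 × 397 = 82.18 kmol; ν_A = −1, so ξ = 82.18/1 = 82.18 kmol.
Outlet amounts (n = n₀ + ν ξ):
  A: 397 − 1(82.18) = 314.8
  B: 0 + 2(82.18) = 164.4

164 kmol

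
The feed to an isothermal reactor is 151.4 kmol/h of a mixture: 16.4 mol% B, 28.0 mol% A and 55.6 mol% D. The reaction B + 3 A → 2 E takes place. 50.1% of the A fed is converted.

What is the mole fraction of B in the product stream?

A reacted = 0.501 × 42.39 = 21.24 kmol/h; ν_A = −3, so ξ = 21.24/3 = 7.079 kmol/h.
Outlet amounts (n = n₀ + ν ξ):
  B: 24.83 − 1(7.079) = 17.75
  A: 42.39 − 3(7.079) = 21.15
  E: 0 + 2(7.079) = 14.16
  D: 84.18 (inert)
Total out = 137.2 kmol/h; y_B = 17.75 / 137.2 = 0.1293.

0.129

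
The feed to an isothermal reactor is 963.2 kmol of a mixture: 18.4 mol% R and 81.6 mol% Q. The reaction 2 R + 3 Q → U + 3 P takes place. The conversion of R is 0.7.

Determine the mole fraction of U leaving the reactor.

R reacted = 0.7 × 177.2 = 124.1 kmol; ν_R = −2, so ξ = 124.1/2 = 62.03 kmol.
Outlet amounts (n = n₀ + ν ξ):
  R: 177.2 − 2(62.03) = 53.17
  Q: 786 − 3(62.03) = 599.9
  U: 0 + 1(62.03) = 62.03
  P: 0 + 3(62.03) = 186.1
Total out = 901.2 kmol; y_U = 62.03 / 901.2 = 0.06883.

0.0688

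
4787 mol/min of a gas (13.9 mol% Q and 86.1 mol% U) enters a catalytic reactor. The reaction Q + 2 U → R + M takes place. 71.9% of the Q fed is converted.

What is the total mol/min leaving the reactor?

4310 mol/min

Q reacted = 0.719 × 665.4 = 478.4 mol/min; ν_Q = −1, so ξ = 478.4/1 = 478.4 mol/min.
Outlet amounts (n = n₀ + ν ξ):
  Q: 665.4 − 1(478.4) = 187
  U: 4122 − 2(478.4) = 3165
  R: 0 + 1(478.4) = 478.4
  M: 0 + 1(478.4) = 478.4
Total out = 187 + 3165 + 478.4 + 478.4 = 4309 mol/min.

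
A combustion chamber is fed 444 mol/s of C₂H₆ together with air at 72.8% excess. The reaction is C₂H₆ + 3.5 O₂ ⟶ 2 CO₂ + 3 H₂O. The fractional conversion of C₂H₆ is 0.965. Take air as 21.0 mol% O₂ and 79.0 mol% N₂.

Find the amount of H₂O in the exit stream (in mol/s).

1290 mol/s

Stoichiometric O₂ = 3.5 × 444 = 1554 mol/s; O₂ fed = 1554 × 1.728 = 2685 mol/s.
N₂ fed = 2685 × 79/21 = 10100 mol/s.
Fuel reacted = 0.965 × 444 → ξ = 428.5 mol/s.
Outlet (n = n₀ + ν ξ):
  C₂H₆: 444 − 1(428.5) = 15.54
  O₂: 2685 − 3.5(428.5) = 1186
  N₂: 10100 (inert)
  CO₂: 0 + 2(428.5) = 856.9
  H₂O: 0 + 3(428.5) = 1285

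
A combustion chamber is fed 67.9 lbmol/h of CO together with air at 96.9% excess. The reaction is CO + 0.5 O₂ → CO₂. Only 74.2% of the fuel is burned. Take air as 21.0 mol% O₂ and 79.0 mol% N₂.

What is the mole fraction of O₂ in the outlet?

Stoichiometric O₂ = 0.5 × 67.9 = 33.95 lbmol/h; O₂ fed = 33.95 × 1.969 = 66.85 lbmol/h.
N₂ fed = 66.85 × 79/21 = 251.5 lbmol/h.
Fuel reacted = 0.742 × 67.9 → ξ = 50.38 lbmol/h.
Outlet (n = n₀ + ν ξ):
  CO: 67.9 − 1(50.38) = 17.52
  O₂: 66.85 − 0.5(50.38) = 41.66
  N₂: 251.5 (inert)
  CO₂: 0 + 1(50.38) = 50.38
Total out = 361 lbmol/h; y_O₂ = 41.66 / 361 = 0.1154.

0.115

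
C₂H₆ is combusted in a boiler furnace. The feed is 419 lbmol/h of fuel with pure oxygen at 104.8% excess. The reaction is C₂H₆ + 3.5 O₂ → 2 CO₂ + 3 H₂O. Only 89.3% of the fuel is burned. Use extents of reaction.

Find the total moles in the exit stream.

Stoichiometric O₂ = 3.5 × 419 = 1466 lbmol/h; O₂ fed = 1466 × 2.048 = 3003 lbmol/h.
Fuel reacted = 0.893 × 419 → ξ = 374.2 lbmol/h.
Outlet (n = n₀ + ν ξ):
  C₂H₆: 419 − 1(374.2) = 44.83
  O₂: 3003 − 3.5(374.2) = 1694
  CO₂: 0 + 2(374.2) = 748.3
  H₂O: 0 + 3(374.2) = 1123
Total out = 44.83 + 1694 + 748.3 + 1123 = 3609 lbmol/h.

3610 lbmol/h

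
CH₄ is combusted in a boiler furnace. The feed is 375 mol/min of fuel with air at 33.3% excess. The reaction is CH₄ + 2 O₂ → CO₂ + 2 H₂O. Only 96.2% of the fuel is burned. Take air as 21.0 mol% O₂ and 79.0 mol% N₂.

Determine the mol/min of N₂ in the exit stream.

3760 mol/min

Stoichiometric O₂ = 2 × 375 = 750 mol/min; O₂ fed = 750 × 1.333 = 999.8 mol/min.
N₂ fed = 999.8 × 79/21 = 3761 mol/min.
Fuel reacted = 0.962 × 375 → ξ = 360.8 mol/min.
Outlet (n = n₀ + ν ξ):
  CH₄: 375 − 1(360.8) = 14.25
  O₂: 999.8 − 2(360.8) = 278.2
  N₂: 3761 (inert)
  CO₂: 0 + 1(360.8) = 360.8
  H₂O: 0 + 2(360.8) = 721.5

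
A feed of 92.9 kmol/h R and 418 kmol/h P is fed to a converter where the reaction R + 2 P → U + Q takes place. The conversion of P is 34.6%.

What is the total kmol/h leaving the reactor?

P reacted = 0.346 × 418 = 144.6 kmol/h; ν_P = −2, so ξ = 144.6/2 = 72.31 kmol/h.
Outlet amounts (n = n₀ + ν ξ):
  R: 92.9 − 1(72.31) = 20.59
  P: 418 − 2(72.31) = 273.4
  U: 0 + 1(72.31) = 72.31
  Q: 0 + 1(72.31) = 72.31
Total out = 20.59 + 273.4 + 72.31 + 72.31 = 438.6 kmol/h.

439 kmol/h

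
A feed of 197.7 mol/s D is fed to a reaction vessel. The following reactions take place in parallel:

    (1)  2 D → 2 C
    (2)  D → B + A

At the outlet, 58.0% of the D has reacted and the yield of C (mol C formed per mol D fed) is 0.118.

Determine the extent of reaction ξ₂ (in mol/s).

ξ₂ = 91.3 mol/s

Yield of C: 2ξ₁ / 197.7 = 0.118 → ξ₁ = 11.66 mol/s.
Conversion of D: 2ξ₁ + 1ξ₂ = 0.58 × 197.7 = 114.7 → ξ₂ = 91.34 mol/s.
Outlet amounts (n = n₀ + Σ ν·ξ):
  D: 197.7 − 2(11.66) − 1(91.34) = 83.03
  C: 0 + 2(11.66) = 23.33
  B: 0 + 1(91.34) = 91.34
  A: 0 + 1(91.34) = 91.34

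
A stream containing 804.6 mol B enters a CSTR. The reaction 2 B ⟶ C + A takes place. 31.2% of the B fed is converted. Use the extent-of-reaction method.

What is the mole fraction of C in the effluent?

0.156

B reacted = 0.312 × 804.6 = 251 mol; ν_B = −2, so ξ = 251/2 = 125.5 mol.
Outlet amounts (n = n₀ + ν ξ):
  B: 804.6 − 2(125.5) = 553.6
  C: 0 + 1(125.5) = 125.5
  A: 0 + 1(125.5) = 125.5
Total out = 804.6 mol; y_C = 125.5 / 804.6 = 0.156.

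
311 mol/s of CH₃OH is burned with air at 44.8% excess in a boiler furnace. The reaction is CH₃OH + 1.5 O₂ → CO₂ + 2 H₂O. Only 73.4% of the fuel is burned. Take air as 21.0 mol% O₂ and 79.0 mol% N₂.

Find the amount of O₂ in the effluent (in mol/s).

Stoichiometric O₂ = 1.5 × 311 = 466.5 mol/s; O₂ fed = 466.5 × 1.448 = 675.5 mol/s.
N₂ fed = 675.5 × 79/21 = 2541 mol/s.
Fuel reacted = 0.734 × 311 → ξ = 228.3 mol/s.
Outlet (n = n₀ + ν ξ):
  CH₃OH: 311 − 1(228.3) = 82.73
  O₂: 675.5 − 1.5(228.3) = 333.1
  N₂: 2541 (inert)
  CO₂: 0 + 1(228.3) = 228.3
  H₂O: 0 + 2(228.3) = 456.5

333 mol/s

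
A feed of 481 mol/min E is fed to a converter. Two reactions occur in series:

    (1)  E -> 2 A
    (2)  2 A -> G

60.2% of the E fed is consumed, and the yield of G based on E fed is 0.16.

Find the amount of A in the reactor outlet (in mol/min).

425 mol/min

Conversion of E: E consumed = 1ξ₁ = 0.602 × 481 → ξ₁ = 289.6 mol/min.
Yield of G: 1ξ₂ / 481 = 0.16 → ξ₂ = 76.96 mol/min.
Outlet amounts (n = n₀ + Σ ν·ξ):
  E: 481 − 1(289.6) = 191.4
  A: 0 + 2(289.6) − 2(76.96) = 425.2
  G: 0 + 1(76.96) = 76.96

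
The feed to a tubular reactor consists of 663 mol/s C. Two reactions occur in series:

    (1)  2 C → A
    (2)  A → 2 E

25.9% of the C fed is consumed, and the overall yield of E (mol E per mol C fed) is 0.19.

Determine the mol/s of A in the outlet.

Conversion of C: C consumed = 2ξ₁ = 0.259 × 663 → ξ₁ = 85.86 mol/s.
Yield of E: 2ξ₂ / 663 = 0.19 → ξ₂ = 62.98 mol/s.
Outlet amounts (n = n₀ + Σ ν·ξ):
  C: 663 − 2(85.86) = 491.3
  A: 0 + 1(85.86) − 1(62.98) = 22.87
  E: 0 + 2(62.98) = 126

22.9 mol/s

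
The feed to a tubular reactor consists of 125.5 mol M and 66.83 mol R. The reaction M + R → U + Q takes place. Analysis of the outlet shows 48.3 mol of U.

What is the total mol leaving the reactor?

For U: n = n₀ + 1ξ → 48.3 = 0 + 1ξ, giving ξ = 48.3 mol.
Outlet amounts (n = n₀ + ν ξ):
  M: 125.5 − 1(48.3) = 77.2
  R: 66.83 − 1(48.3) = 18.53
  U: 0 + 1(48.3) = 48.3
  Q: 0 + 1(48.3) = 48.3
Total out = 77.2 + 18.53 + 48.3 + 48.3 = 192.3 mol.

192 mol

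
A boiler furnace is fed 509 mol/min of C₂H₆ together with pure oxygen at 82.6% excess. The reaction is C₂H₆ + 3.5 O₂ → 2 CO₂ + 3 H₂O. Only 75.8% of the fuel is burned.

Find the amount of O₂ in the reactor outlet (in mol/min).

1900 mol/min

Stoichiometric O₂ = 3.5 × 509 = 1782 mol/min; O₂ fed = 1782 × 1.826 = 3253 mol/min.
Fuel reacted = 0.758 × 509 → ξ = 385.8 mol/min.
Outlet (n = n₀ + ν ξ):
  C₂H₆: 509 − 1(385.8) = 123.2
  O₂: 3253 − 3.5(385.8) = 1903
  CO₂: 0 + 2(385.8) = 771.6
  H₂O: 0 + 3(385.8) = 1157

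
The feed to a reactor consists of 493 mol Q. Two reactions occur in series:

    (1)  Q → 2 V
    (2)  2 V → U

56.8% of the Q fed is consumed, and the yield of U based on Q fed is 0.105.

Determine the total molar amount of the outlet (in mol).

721 mol

Conversion of Q: Q consumed = 1ξ₁ = 0.568 × 493 → ξ₁ = 280 mol.
Yield of U: 1ξ₂ / 493 = 0.105 → ξ₂ = 51.77 mol.
Outlet amounts (n = n₀ + Σ ν·ξ):
  Q: 493 − 1(280) = 213
  V: 0 + 2(280) − 2(51.77) = 456.5
  U: 0 + 1(51.77) = 51.77
Total out = 213 + 456.5 + 51.77 = 721.3 mol.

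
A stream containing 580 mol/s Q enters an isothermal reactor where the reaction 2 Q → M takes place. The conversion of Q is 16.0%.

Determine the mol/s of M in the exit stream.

46.4 mol/s

Q reacted = 0.16 × 580 = 92.8 mol/s; ν_Q = −2, so ξ = 92.8/2 = 46.4 mol/s.
Outlet amounts (n = n₀ + ν ξ):
  Q: 580 − 2(46.4) = 487.2
  M: 0 + 1(46.4) = 46.4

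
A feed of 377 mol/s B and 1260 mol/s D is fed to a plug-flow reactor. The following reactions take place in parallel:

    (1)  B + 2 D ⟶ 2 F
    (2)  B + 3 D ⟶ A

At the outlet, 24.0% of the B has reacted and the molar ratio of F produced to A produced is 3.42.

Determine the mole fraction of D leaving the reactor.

Conversion of B: B consumed = 0.24 × 377 = 90.48 mol/s = 1ξ₁ + 1ξ₂.
Selectivity: 2ξ₁ / (1ξ₂) = 3.42 → ξ₁ = 1.71 ξ₂.
Substitute: (1·1.71 + 1) ξ₂ = 90.48 → ξ₂ = 33.39 mol/s, ξ₁ = 57.09 mol/s.
Outlet amounts (n = n₀ + Σ ν·ξ):
  B: 377 − 1(57.09) − 1(33.39) = 286.5
  D: 1260 − 2(57.09) − 3(33.39) = 1046
  F: 0 + 2(57.09) = 114.2
  A: 0 + 1(33.39) = 33.39
Total out = 1480 mol/s; y_D = 1046 / 1480 = 0.7066.

0.707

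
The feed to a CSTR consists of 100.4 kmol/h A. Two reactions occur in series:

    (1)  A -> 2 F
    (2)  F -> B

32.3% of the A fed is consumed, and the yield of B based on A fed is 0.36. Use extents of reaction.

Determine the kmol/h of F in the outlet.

28.7 kmol/h

Conversion of A: A consumed = 1ξ₁ = 0.323 × 100.4 → ξ₁ = 32.43 kmol/h.
Yield of B: 1ξ₂ / 100.4 = 0.36 → ξ₂ = 36.14 kmol/h.
Outlet amounts (n = n₀ + Σ ν·ξ):
  A: 100.4 − 1(32.43) = 67.97
  F: 0 + 2(32.43) − 1(36.14) = 28.71
  B: 0 + 1(36.14) = 36.14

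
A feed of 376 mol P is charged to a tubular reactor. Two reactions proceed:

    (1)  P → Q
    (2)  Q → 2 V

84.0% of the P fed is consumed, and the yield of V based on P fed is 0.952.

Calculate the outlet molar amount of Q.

Conversion of P: P consumed = 1ξ₁ = 0.84 × 376 → ξ₁ = 315.8 mol.
Yield of V: 2ξ₂ / 376 = 0.952 → ξ₂ = 179 mol.
Outlet amounts (n = n₀ + Σ ν·ξ):
  P: 376 − 1(315.8) = 60.16
  Q: 0 + 1(315.8) − 1(179) = 136.9
  V: 0 + 2(179) = 358

137 mol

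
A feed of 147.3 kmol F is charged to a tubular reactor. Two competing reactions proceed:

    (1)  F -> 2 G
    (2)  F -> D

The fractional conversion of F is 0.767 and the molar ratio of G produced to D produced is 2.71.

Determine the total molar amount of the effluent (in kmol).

Conversion of F: F consumed = 0.767 × 147.3 = 113 kmol = 1ξ₁ + 1ξ₂.
Selectivity: 2ξ₁ / (1ξ₂) = 2.71 → ξ₁ = 1.355 ξ₂.
Substitute: (1·1.355 + 1) ξ₂ = 113 → ξ₂ = 47.97 kmol, ξ₁ = 65 kmol.
Outlet amounts (n = n₀ + Σ ν·ξ):
  F: 147.3 − 1(65) − 1(47.97) = 34.32
  G: 0 + 2(65) = 130
  D: 0 + 1(47.97) = 47.97
Total out = 34.32 + 130 + 47.97 = 212.3 kmol.

212 kmol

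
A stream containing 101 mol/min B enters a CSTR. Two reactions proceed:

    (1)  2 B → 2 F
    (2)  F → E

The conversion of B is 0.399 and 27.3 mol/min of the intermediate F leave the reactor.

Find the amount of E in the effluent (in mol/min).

13 mol/min

Conversion of B: B consumed = 2ξ₁ = 0.399 × 101 → ξ₁ = 20.15 mol/min.
F balance: n_F = 0 + 2ξ₁ − 1ξ₂ = 27.3 → ξ₂ = (2·20.15 − 27.3)/1 = 13 mol/min.
Outlet amounts (n = n₀ + Σ ν·ξ):
  B: 101 − 2(20.15) = 60.7
  F: 0 + 2(20.15) − 1(13) = 27.3
  E: 0 + 1(13) = 13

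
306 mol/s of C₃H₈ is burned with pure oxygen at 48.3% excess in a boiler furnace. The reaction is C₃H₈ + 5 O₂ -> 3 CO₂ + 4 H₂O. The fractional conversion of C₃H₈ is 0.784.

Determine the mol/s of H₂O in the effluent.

Stoichiometric O₂ = 5 × 306 = 1530 mol/s; O₂ fed = 1530 × 1.483 = 2269 mol/s.
Fuel reacted = 0.784 × 306 → ξ = 239.9 mol/s.
Outlet (n = n₀ + ν ξ):
  C₃H₈: 306 − 1(239.9) = 66.1
  O₂: 2269 − 5(239.9) = 1069
  CO₂: 0 + 3(239.9) = 719.7
  H₂O: 0 + 4(239.9) = 959.6

960 mol/s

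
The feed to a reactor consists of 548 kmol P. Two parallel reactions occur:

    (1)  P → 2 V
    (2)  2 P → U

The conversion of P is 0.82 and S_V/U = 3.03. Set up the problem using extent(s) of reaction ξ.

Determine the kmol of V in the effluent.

Conversion of P: P consumed = 0.82 × 548 = 449.4 kmol = 1ξ₁ + 2ξ₂.
Selectivity: 2ξ₁ / (1ξ₂) = 3.03 → ξ₁ = 1.515 ξ₂.
Substitute: (1·1.515 + 2) ξ₂ = 449.4 → ξ₂ = 127.8 kmol, ξ₁ = 193.7 kmol.
Outlet amounts (n = n₀ + Σ ν·ξ):
  P: 548 − 1(193.7) − 2(127.8) = 98.64
  V: 0 + 2(193.7) = 387.4
  U: 0 + 1(127.8) = 127.8

387 kmol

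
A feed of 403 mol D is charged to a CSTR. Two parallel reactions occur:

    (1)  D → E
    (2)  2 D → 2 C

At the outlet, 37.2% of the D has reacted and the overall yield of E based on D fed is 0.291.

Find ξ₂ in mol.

Yield of E: 1ξ₁ / 403 = 0.291 → ξ₁ = 117.3 mol.
Conversion of D: 1ξ₁ + 2ξ₂ = 0.372 × 403 = 149.9 → ξ₂ = 16.32 mol.
Outlet amounts (n = n₀ + Σ ν·ξ):
  D: 403 − 1(117.3) − 2(16.32) = 253.1
  E: 0 + 1(117.3) = 117.3
  C: 0 + 2(16.32) = 32.64

ξ₂ = 16.3 mol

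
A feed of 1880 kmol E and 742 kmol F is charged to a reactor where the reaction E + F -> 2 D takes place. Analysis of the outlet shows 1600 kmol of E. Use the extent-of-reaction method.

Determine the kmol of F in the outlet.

462 kmol

For E: n = n₀ − 1ξ → 1600 = 1880 − 1ξ, giving ξ = 280 kmol.
Outlet amounts (n = n₀ + ν ξ):
  E: 1880 − 1(280) = 1600
  F: 742 − 1(280) = 462
  D: 0 + 2(280) = 560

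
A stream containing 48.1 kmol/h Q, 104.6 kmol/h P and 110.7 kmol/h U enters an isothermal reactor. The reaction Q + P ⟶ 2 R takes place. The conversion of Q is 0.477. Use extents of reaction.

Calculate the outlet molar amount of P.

Q reacted = 0.477 × 48.1 = 22.94 kmol/h; ν_Q = −1, so ξ = 22.94/1 = 22.94 kmol/h.
Outlet amounts (n = n₀ + ν ξ):
  Q: 48.1 − 1(22.94) = 25.16
  P: 104.6 − 1(22.94) = 81.66
  R: 0 + 2(22.94) = 45.89
  U: 110.7 (inert)

81.7 kmol/h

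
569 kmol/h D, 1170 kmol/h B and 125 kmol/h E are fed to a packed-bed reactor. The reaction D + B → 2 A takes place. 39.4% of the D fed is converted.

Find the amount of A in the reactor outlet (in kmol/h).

D reacted = 0.394 × 569 = 224.2 kmol/h; ν_D = −1, so ξ = 224.2/1 = 224.2 kmol/h.
Outlet amounts (n = n₀ + ν ξ):
  D: 569 − 1(224.2) = 344.8
  B: 1170 − 1(224.2) = 945.8
  A: 0 + 2(224.2) = 448.4
  E: 125 (inert)

448 kmol/h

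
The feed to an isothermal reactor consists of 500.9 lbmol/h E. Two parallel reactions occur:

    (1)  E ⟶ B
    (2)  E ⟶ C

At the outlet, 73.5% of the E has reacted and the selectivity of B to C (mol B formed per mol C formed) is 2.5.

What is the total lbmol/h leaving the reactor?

501 lbmol/h

Conversion of E: E consumed = 0.735 × 500.9 = 368.2 lbmol/h = 1ξ₁ + 1ξ₂.
Selectivity: 1ξ₁ / (1ξ₂) = 2.5 → ξ₁ = 2.5 ξ₂.
Substitute: (1·2.5 + 1) ξ₂ = 368.2 → ξ₂ = 105.2 lbmol/h, ξ₁ = 263 lbmol/h.
Outlet amounts (n = n₀ + Σ ν·ξ):
  E: 500.9 − 1(263) − 1(105.2) = 132.7
  B: 0 + 1(263) = 263
  C: 0 + 1(105.2) = 105.2
Total out = 132.7 + 263 + 105.2 = 500.9 lbmol/h.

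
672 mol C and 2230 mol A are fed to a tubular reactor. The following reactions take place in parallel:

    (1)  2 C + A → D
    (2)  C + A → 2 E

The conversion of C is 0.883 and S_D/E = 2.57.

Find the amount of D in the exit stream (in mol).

Conversion of C: C consumed = 0.883 × 672 = 593.4 mol = 2ξ₁ + 1ξ₂.
Selectivity: 1ξ₁ / (2ξ₂) = 2.57 → ξ₁ = 5.14 ξ₂.
Substitute: (2·5.14 + 1) ξ₂ = 593.4 → ξ₂ = 52.6 mol, ξ₁ = 270.4 mol.
Outlet amounts (n = n₀ + Σ ν·ξ):
  C: 672 − 2(270.4) − 1(52.6) = 78.62
  A: 2230 − 1(270.4) − 1(52.6) = 1907
  D: 0 + 1(270.4) = 270.4
  E: 0 + 2(52.6) = 105.2

270 mol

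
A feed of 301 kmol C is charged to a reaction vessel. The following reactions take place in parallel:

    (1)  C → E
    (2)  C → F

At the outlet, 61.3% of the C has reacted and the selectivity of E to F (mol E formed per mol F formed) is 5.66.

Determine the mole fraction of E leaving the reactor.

Conversion of C: C consumed = 0.613 × 301 = 184.5 kmol = 1ξ₁ + 1ξ₂.
Selectivity: 1ξ₁ / (1ξ₂) = 5.66 → ξ₁ = 5.66 ξ₂.
Substitute: (1·5.66 + 1) ξ₂ = 184.5 → ξ₂ = 27.7 kmol, ξ₁ = 156.8 kmol.
Outlet amounts (n = n₀ + Σ ν·ξ):
  C: 301 − 1(156.8) − 1(27.7) = 116.5
  E: 0 + 1(156.8) = 156.8
  F: 0 + 1(27.7) = 27.7
Total out = 301 kmol; y_E = 156.8 / 301 = 0.521.

0.521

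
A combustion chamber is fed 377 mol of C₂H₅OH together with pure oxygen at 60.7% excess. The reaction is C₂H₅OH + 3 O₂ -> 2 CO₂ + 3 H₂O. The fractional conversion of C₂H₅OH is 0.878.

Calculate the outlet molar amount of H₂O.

993 mol

Stoichiometric O₂ = 3 × 377 = 1131 mol; O₂ fed = 1131 × 1.607 = 1818 mol.
Fuel reacted = 0.878 × 377 → ξ = 331 mol.
Outlet (n = n₀ + ν ξ):
  C₂H₅OH: 377 − 1(331) = 45.99
  O₂: 1818 − 3(331) = 824.5
  CO₂: 0 + 2(331) = 662
  H₂O: 0 + 3(331) = 993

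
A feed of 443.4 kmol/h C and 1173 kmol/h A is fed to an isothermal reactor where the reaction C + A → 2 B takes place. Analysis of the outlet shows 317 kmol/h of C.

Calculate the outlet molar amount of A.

For C: n = n₀ − 1ξ → 317 = 443.4 − 1ξ, giving ξ = 126.4 kmol/h.
Outlet amounts (n = n₀ + ν ξ):
  C: 443.4 − 1(126.4) = 317
  A: 1173 − 1(126.4) = 1047
  B: 0 + 2(126.4) = 252.8

1050 kmol/h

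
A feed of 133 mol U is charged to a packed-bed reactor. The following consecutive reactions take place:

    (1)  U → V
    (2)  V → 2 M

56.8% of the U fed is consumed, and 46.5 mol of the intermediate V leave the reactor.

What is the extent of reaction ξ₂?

ξ₂ = 29 mol

Conversion of U: U consumed = 1ξ₁ = 0.568 × 133 → ξ₁ = 75.54 mol.
V balance: n_V = 0 + 1ξ₁ − 1ξ₂ = 46.5 → ξ₂ = (1·75.54 − 46.5)/1 = 29.04 mol.
Outlet amounts (n = n₀ + Σ ν·ξ):
  U: 133 − 1(75.54) = 57.46
  V: 0 + 1(75.54) − 1(29.04) = 46.5
  M: 0 + 2(29.04) = 58.09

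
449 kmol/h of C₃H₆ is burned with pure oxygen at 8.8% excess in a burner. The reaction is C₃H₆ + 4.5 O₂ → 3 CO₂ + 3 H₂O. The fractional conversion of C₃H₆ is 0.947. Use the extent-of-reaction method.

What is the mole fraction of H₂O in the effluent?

0.446

Stoichiometric O₂ = 4.5 × 449 = 2020 kmol/h; O₂ fed = 2020 × 1.088 = 2198 kmol/h.
Fuel reacted = 0.947 × 449 → ξ = 425.2 kmol/h.
Outlet (n = n₀ + ν ξ):
  C₃H₆: 449 − 1(425.2) = 23.8
  O₂: 2198 − 4.5(425.2) = 284.9
  CO₂: 0 + 3(425.2) = 1276
  H₂O: 0 + 3(425.2) = 1276
Total out = 2860 kmol/h; y_H₂O = 1276 / 2860 = 0.446.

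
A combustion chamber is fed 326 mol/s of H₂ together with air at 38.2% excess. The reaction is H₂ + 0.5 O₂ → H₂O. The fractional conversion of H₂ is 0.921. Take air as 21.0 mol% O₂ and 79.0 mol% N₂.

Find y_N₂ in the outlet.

0.679

Stoichiometric O₂ = 0.5 × 326 = 163 mol/s; O₂ fed = 163 × 1.382 = 225.3 mol/s.
N₂ fed = 225.3 × 79/21 = 847.4 mol/s.
Fuel reacted = 0.921 × 326 → ξ = 300.2 mol/s.
Outlet (n = n₀ + ν ξ):
  H₂: 326 − 1(300.2) = 25.75
  O₂: 225.3 − 0.5(300.2) = 75.14
  N₂: 847.4 (inert)
  H₂O: 0 + 1(300.2) = 300.2
Total out = 1249 mol/s; y_N₂ = 847.4 / 1249 = 0.6787.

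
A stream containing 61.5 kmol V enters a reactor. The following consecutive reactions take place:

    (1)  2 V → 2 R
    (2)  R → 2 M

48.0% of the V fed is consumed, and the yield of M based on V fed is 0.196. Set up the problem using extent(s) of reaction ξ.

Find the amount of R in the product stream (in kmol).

23.5 kmol

Conversion of V: V consumed = 2ξ₁ = 0.48 × 61.5 → ξ₁ = 14.76 kmol.
Yield of M: 2ξ₂ / 61.5 = 0.196 → ξ₂ = 6.027 kmol.
Outlet amounts (n = n₀ + Σ ν·ξ):
  V: 61.5 − 2(14.76) = 31.98
  R: 0 + 2(14.76) − 1(6.027) = 23.49
  M: 0 + 2(6.027) = 12.05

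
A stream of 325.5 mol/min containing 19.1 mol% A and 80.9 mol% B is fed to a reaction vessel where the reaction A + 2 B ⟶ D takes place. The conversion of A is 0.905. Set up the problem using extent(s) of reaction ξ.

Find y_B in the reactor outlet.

A reacted = 0.905 × 62.17 = 56.26 mol/min; ν_A = −1, so ξ = 56.26/1 = 56.26 mol/min.
Outlet amounts (n = n₀ + ν ξ):
  A: 62.17 − 1(56.26) = 5.906
  B: 263.3 − 2(56.26) = 150.8
  D: 0 + 1(56.26) = 56.26
Total out = 213 mol/min; y_B = 150.8 / 213 = 0.7081.

0.708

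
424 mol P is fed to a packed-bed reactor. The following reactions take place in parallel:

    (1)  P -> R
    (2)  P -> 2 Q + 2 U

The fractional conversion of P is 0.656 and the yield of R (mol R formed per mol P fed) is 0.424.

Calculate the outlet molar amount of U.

197 mol

Yield of R: 1ξ₁ / 424 = 0.424 → ξ₁ = 179.8 mol.
Conversion of P: 1ξ₁ + 1ξ₂ = 0.656 × 424 = 278.1 → ξ₂ = 98.37 mol.
Outlet amounts (n = n₀ + Σ ν·ξ):
  P: 424 − 1(179.8) − 1(98.37) = 145.9
  R: 0 + 1(179.8) = 179.8
  Q: 0 + 2(98.37) = 196.7
  U: 0 + 2(98.37) = 196.7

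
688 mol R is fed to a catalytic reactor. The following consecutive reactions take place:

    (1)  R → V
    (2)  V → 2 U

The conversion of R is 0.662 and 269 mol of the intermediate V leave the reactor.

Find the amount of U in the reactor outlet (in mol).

Conversion of R: R consumed = 1ξ₁ = 0.662 × 688 → ξ₁ = 455.5 mol.
V balance: n_V = 0 + 1ξ₁ − 1ξ₂ = 269 → ξ₂ = (1·455.5 − 269)/1 = 186.5 mol.
Outlet amounts (n = n₀ + Σ ν·ξ):
  R: 688 − 1(455.5) = 232.5
  V: 0 + 1(455.5) − 1(186.5) = 269
  U: 0 + 2(186.5) = 372.9

373 mol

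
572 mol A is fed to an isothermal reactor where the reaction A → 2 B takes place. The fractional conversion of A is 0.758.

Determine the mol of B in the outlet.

A reacted = 0.758 × 572 = 433.6 mol; ν_A = −1, so ξ = 433.6/1 = 433.6 mol.
Outlet amounts (n = n₀ + ν ξ):
  A: 572 − 1(433.6) = 138.4
  B: 0 + 2(433.6) = 867.2

867 mol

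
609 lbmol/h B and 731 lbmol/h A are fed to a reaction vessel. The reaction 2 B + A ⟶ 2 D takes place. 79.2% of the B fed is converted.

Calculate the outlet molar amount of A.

B reacted = 0.792 × 609 = 482.3 lbmol/h; ν_B = −2, so ξ = 482.3/2 = 241.2 lbmol/h.
Outlet amounts (n = n₀ + ν ξ):
  B: 609 − 2(241.2) = 126.7
  A: 731 − 1(241.2) = 489.8
  D: 0 + 2(241.2) = 482.3

490 lbmol/h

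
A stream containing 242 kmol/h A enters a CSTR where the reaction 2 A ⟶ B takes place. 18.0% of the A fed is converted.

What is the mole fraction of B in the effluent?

A reacted = 0.18 × 242 = 43.56 kmol/h; ν_A = −2, so ξ = 43.56/2 = 21.78 kmol/h.
Outlet amounts (n = n₀ + ν ξ):
  A: 242 − 2(21.78) = 198.4
  B: 0 + 1(21.78) = 21.78
Total out = 220.2 kmol/h; y_B = 21.78 / 220.2 = 0.0989.

0.0989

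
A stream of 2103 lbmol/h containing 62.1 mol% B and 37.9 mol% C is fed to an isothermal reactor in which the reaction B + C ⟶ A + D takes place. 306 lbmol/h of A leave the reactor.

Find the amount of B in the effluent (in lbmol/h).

For A: n = n₀ + 1ξ → 306 = 0 + 1ξ, giving ξ = 306 lbmol/h.
Outlet amounts (n = n₀ + ν ξ):
  B: 1306 − 1(306) = 1000
  C: 797 − 1(306) = 491
  A: 0 + 1(306) = 306
  D: 0 + 1(306) = 306

1000 lbmol/h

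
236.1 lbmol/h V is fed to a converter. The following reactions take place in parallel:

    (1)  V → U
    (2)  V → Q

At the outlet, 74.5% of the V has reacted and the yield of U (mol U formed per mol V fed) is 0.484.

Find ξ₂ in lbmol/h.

ξ₂ = 61.6 lbmol/h

Yield of U: 1ξ₁ / 236.1 = 0.484 → ξ₁ = 114.3 lbmol/h.
Conversion of V: 1ξ₁ + 1ξ₂ = 0.745 × 236.1 = 175.9 → ξ₂ = 61.62 lbmol/h.
Outlet amounts (n = n₀ + Σ ν·ξ):
  V: 236.1 − 1(114.3) − 1(61.62) = 60.21
  U: 0 + 1(114.3) = 114.3
  Q: 0 + 1(61.62) = 61.62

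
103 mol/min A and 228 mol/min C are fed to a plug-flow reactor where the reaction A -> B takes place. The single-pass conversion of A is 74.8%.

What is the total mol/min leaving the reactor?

331 mol/min

A reacted = 0.748 × 103 = 77.04 mol/min; ν_A = −1, so ξ = 77.04/1 = 77.04 mol/min.
Outlet amounts (n = n₀ + ν ξ):
  A: 103 − 1(77.04) = 25.96
  B: 0 + 1(77.04) = 77.04
  C: 228 (inert)
Total out = 25.96 + 77.04 + 228 = 331 mol/min.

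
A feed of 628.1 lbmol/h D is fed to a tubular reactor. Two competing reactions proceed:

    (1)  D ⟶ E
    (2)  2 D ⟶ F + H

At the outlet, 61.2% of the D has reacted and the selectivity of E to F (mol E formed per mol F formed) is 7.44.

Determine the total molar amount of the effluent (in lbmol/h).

Conversion of D: D consumed = 0.612 × 628.1 = 384.4 lbmol/h = 1ξ₁ + 2ξ₂.
Selectivity: 1ξ₁ / (1ξ₂) = 7.44 → ξ₁ = 7.44 ξ₂.
Substitute: (1·7.44 + 2) ξ₂ = 384.4 → ξ₂ = 40.72 lbmol/h, ξ₁ = 303 lbmol/h.
Outlet amounts (n = n₀ + Σ ν·ξ):
  D: 628.1 − 1(303) − 2(40.72) = 243.7
  E: 0 + 1(303) = 303
  F: 0 + 1(40.72) = 40.72
  H: 0 + 1(40.72) = 40.72
Total out = 243.7 + 303 + 40.72 + 40.72 = 628.1 lbmol/h.

628 lbmol/h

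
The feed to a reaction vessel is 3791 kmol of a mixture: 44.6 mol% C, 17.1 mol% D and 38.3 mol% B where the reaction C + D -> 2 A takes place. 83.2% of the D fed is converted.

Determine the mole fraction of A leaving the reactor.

0.285

D reacted = 0.832 × 648.3 = 539.4 kmol; ν_D = −1, so ξ = 539.4/1 = 539.4 kmol.
Outlet amounts (n = n₀ + ν ξ):
  C: 1691 − 1(539.4) = 1151
  D: 648.3 − 1(539.4) = 108.9
  A: 0 + 2(539.4) = 1079
  B: 1452 (inert)
Total out = 3791 kmol; y_A = 1079 / 3791 = 0.2845.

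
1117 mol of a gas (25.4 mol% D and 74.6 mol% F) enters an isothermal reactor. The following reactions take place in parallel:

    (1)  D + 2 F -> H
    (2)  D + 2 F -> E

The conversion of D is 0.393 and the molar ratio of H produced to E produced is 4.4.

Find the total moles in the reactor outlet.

Conversion of D: D consumed = 0.393 × 283.7 = 111.5 mol = 1ξ₁ + 1ξ₂.
Selectivity: 1ξ₁ / (1ξ₂) = 4.4 → ξ₁ = 4.4 ξ₂.
Substitute: (1·4.4 + 1) ξ₂ = 111.5 → ξ₂ = 20.65 mol, ξ₁ = 90.85 mol.
Outlet amounts (n = n₀ + Σ ν·ξ):
  D: 283.7 − 1(90.85) − 1(20.65) = 172.2
  F: 833.3 − 2(90.85) − 2(20.65) = 610.3
  H: 0 + 1(90.85) = 90.85
  E: 0 + 1(20.65) = 20.65
Total out = 172.2 + 610.3 + 90.85 + 20.65 = 894 mol.

894 mol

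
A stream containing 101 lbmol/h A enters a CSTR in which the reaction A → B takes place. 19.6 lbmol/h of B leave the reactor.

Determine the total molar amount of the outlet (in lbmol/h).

For B: n = n₀ + 1ξ → 19.6 = 0 + 1ξ, giving ξ = 19.6 lbmol/h.
Outlet amounts (n = n₀ + ν ξ):
  A: 101 − 1(19.6) = 81.4
  B: 0 + 1(19.6) = 19.6
Total out = 81.4 + 19.6 = 101 lbmol/h.

101 lbmol/h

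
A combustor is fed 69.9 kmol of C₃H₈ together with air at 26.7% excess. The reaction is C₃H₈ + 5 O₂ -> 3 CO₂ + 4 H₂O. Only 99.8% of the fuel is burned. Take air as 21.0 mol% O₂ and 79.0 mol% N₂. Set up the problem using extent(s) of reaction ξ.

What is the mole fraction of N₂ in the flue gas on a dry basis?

Stoichiometric O₂ = 5 × 69.9 = 349.5 kmol; O₂ fed = 349.5 × 1.267 = 442.8 kmol.
N₂ fed = 442.8 × 79/21 = 1666 kmol.
Fuel reacted = 0.998 × 69.9 → ξ = 69.76 kmol.
Outlet (n = n₀ + ν ξ):
  C₃H₈: 69.9 − 1(69.76) = 0.1398
  O₂: 442.8 − 5(69.76) = 94.02
  N₂: 1666 (inert)
  CO₂: 0 + 3(69.76) = 209.3
  H₂O: 0 + 4(69.76) = 279
Dry total = 1969 kmol; y_N₂ (dry) = 1666 / 1969 = 0.8459.

0.846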